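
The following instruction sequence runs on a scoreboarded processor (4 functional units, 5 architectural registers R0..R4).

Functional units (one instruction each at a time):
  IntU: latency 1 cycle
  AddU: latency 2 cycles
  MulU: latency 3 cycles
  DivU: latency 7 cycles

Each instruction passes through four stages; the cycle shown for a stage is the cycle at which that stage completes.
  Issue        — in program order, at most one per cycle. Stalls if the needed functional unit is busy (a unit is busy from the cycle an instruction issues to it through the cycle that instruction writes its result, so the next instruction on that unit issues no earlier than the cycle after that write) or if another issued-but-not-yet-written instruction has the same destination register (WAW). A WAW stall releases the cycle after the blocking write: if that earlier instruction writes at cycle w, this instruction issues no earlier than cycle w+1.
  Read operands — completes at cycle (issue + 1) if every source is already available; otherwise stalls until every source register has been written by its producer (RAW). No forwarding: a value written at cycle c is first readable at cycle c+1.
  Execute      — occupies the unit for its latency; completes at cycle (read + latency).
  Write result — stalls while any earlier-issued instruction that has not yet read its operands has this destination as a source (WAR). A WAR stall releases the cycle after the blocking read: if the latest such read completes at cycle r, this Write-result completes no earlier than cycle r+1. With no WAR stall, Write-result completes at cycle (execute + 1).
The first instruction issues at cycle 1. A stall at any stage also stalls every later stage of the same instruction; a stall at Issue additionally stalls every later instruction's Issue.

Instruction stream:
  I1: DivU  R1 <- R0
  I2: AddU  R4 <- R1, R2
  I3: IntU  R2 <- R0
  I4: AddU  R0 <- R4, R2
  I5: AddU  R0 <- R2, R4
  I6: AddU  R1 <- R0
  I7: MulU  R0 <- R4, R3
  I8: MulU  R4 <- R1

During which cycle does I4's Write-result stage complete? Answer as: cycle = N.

I1  is:1  ro:2  ex:9  wr:10
I2  is:2  ro:11  ex:13  wr:14  — RAW R1: wait I1 write@10
I3  is:3  ro:4  ex:5  wr:12  — WAR R2: wait I2 read@11
I4  is:15  ro:16  ex:18  wr:19  — struct: AddU busy until I2 writes@14
I5  is:20  ro:21  ex:23  wr:24  — struct: AddU busy until I4 writes@19
I6  is:25  ro:26  ex:28  wr:29  — struct: AddU busy until I5 writes@24
I7  is:26  ro:27  ex:30  wr:31
I8  is:32  ro:33  ex:36  wr:37  — struct: MulU busy until I7 writes@31

cycle = 19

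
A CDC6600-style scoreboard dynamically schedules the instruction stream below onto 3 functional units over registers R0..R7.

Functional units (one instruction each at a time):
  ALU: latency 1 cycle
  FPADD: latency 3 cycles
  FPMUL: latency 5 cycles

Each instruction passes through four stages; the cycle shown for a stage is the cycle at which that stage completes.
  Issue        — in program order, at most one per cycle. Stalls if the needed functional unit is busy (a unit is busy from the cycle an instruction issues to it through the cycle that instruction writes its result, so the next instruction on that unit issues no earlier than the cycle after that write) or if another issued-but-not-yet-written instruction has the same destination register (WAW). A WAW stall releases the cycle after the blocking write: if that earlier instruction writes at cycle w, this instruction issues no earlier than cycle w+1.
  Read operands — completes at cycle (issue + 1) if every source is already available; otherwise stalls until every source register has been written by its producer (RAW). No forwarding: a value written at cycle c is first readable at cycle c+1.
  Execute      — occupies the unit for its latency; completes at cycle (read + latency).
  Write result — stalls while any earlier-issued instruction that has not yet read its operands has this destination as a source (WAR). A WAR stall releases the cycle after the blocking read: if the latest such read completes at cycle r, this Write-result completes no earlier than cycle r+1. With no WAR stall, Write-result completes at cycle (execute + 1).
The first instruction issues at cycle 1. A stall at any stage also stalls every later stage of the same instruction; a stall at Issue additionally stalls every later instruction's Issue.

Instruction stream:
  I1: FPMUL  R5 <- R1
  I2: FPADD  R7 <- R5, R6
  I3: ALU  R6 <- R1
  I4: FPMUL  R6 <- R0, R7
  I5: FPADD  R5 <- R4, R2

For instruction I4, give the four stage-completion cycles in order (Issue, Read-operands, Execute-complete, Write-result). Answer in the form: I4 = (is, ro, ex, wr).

1) issue 1, read 2, done 7, write 8
2) issue 2, read 9, done 12, write 13  <RAW R5: wait I1 write@8>
3) issue 3, read 4, done 5, write 10  <WAR R6: wait I2 read@9>
4) issue 11, read 14, done 19, write 20  <WAW R6: wait I3 write@10 / RAW R7: wait I2 write@13>
5) issue 14, read 15, done 18, write 19  <struct: FPADD busy until I2 writes@13>

I4 = (11, 14, 19, 20)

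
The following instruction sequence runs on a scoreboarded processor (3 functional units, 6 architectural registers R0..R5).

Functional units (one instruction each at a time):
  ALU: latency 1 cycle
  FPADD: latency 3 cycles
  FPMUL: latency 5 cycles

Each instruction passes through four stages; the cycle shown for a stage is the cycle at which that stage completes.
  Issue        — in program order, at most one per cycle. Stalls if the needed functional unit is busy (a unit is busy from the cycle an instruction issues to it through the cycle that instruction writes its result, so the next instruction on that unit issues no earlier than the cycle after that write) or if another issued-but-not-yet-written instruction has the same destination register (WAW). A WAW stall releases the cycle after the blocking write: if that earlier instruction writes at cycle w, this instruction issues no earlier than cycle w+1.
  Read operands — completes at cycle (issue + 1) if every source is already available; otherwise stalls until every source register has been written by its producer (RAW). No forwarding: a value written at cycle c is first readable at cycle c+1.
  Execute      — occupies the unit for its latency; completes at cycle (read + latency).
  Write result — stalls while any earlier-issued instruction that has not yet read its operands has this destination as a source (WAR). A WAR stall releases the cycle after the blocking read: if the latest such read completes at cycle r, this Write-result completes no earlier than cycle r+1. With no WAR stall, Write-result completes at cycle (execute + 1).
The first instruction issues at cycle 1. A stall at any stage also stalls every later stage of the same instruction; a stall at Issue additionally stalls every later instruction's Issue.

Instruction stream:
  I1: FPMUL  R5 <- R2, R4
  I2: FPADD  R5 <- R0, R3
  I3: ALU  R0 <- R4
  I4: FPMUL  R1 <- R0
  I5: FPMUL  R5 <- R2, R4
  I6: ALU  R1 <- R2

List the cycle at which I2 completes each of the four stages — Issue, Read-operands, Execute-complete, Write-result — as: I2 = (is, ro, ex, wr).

I2 = (9, 10, 13, 14)

cycle 1: I1→FPMUL
cycle 2: I1 RO
cycle 7: I1 EX
cycle 8: I1 WR R5
cycle 9: I2→FPADD
cycle 10: I2 RO · I3→ALU
cycle 11: I3 RO · I4→FPMUL
cycle 12: I3 EX
cycle 13: I2 EX · I3 WR R0
cycle 14: I2 WR R5 · I4 RO
cycle 19: I4 EX
cycle 20: I4 WR R1
cycle 21: I5→FPMUL
cycle 22: I5 RO · I6→ALU
cycle 23: I6 RO
cycle 24: I6 EX
cycle 25: I6 WR R1
cycle 27: I5 EX
cycle 28: I5 WR R5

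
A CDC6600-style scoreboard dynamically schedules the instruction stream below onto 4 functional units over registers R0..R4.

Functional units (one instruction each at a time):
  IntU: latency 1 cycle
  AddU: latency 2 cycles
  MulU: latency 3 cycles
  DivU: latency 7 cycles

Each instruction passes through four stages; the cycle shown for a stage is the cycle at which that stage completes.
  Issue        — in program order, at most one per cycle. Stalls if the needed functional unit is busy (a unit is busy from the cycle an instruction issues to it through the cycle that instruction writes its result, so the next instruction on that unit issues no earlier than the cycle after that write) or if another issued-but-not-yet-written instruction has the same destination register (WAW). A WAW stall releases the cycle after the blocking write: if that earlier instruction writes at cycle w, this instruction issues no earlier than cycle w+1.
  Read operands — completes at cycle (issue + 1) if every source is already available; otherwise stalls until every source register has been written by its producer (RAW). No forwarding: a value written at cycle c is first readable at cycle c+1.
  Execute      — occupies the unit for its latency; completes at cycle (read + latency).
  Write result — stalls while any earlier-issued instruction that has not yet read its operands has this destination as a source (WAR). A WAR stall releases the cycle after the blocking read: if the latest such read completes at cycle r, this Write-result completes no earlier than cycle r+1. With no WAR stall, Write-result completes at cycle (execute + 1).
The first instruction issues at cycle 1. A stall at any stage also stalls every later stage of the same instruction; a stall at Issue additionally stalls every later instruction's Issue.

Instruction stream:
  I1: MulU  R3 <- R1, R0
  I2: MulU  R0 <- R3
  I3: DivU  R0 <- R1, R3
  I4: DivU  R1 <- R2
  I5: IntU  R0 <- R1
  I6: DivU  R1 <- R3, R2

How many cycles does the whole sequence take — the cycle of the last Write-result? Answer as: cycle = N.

I1: IS=1 RO=2 EX=5 WR=6
I2: IS=7 RO=8 EX=11 WR=12  [struct: MulU busy until I1 writes@6]
I3: IS=13 RO=14 EX=21 WR=22  [WAW R0: wait I2 write@12]
I4: IS=23 RO=24 EX=31 WR=32  [struct: DivU busy until I3 writes@22]
I5: IS=24 RO=33 EX=34 WR=35  [RAW R1: wait I4 write@32]
I6: IS=33 RO=34 EX=41 WR=42  [struct: DivU busy until I4 writes@32]

cycle = 42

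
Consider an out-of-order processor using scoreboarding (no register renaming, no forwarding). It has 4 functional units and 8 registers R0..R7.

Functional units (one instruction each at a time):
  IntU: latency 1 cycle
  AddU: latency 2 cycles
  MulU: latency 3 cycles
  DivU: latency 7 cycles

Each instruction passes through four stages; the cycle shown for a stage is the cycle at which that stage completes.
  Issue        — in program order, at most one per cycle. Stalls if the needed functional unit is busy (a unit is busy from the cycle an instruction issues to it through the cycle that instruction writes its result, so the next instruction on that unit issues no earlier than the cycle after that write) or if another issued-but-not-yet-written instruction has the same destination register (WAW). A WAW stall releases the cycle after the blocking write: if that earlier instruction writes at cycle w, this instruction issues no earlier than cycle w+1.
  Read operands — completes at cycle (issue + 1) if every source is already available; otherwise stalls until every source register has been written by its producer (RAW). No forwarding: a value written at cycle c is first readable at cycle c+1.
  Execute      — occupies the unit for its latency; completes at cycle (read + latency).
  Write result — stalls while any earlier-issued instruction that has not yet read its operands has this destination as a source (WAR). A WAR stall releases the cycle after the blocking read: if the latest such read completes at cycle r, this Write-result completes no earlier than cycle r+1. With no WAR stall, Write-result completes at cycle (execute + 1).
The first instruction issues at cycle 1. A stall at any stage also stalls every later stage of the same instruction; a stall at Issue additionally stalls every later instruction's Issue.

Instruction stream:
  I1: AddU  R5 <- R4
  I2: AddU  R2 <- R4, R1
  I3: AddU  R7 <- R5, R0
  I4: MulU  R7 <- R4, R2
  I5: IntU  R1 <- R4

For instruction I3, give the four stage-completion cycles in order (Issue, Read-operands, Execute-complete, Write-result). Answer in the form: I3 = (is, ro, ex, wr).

I3 = (11, 12, 14, 15)

  I1 | 1 | 2 | 4 | 5
  I2 | 6 | 7 | 9 | 10   struct: AddU busy until I1 writes@5
  I3 | 11 | 12 | 14 | 15   struct: AddU busy until I2 writes@10
  I4 | 16 | 17 | 20 | 21   WAW R7: wait I3 write@15
  I5 | 17 | 18 | 19 | 20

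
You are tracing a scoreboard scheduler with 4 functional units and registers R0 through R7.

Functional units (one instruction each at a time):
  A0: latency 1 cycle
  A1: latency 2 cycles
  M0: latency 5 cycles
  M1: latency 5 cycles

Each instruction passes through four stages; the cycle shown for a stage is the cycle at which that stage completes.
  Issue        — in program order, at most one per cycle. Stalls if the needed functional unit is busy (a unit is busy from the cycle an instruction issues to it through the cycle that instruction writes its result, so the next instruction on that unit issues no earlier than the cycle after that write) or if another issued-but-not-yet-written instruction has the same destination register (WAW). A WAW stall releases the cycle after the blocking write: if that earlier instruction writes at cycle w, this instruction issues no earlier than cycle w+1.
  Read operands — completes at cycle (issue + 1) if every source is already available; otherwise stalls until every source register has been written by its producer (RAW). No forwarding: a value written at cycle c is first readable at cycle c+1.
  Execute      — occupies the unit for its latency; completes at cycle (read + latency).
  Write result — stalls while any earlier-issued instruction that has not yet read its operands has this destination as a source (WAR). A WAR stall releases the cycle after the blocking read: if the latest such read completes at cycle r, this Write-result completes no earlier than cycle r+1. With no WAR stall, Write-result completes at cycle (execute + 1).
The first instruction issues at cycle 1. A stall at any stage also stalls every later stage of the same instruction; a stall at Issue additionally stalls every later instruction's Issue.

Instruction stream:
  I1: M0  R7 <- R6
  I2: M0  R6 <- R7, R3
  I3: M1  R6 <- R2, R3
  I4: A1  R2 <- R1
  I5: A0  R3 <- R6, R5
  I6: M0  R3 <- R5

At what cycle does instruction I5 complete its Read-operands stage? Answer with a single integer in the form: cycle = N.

cycle = 25

I1  is:1  ro:2  ex:7  wr:8
I2  is:9  ro:10  ex:15  wr:16  — struct: M0 busy until I1 writes@8
I3  is:17  ro:18  ex:23  wr:24  — WAW R6: wait I2 write@16
I4  is:18  ro:19  ex:21  wr:22
I5  is:19  ro:25  ex:26  wr:27  — RAW R6: wait I3 write@24
I6  is:28  ro:29  ex:34  wr:35  — WAW R3: wait I5 write@27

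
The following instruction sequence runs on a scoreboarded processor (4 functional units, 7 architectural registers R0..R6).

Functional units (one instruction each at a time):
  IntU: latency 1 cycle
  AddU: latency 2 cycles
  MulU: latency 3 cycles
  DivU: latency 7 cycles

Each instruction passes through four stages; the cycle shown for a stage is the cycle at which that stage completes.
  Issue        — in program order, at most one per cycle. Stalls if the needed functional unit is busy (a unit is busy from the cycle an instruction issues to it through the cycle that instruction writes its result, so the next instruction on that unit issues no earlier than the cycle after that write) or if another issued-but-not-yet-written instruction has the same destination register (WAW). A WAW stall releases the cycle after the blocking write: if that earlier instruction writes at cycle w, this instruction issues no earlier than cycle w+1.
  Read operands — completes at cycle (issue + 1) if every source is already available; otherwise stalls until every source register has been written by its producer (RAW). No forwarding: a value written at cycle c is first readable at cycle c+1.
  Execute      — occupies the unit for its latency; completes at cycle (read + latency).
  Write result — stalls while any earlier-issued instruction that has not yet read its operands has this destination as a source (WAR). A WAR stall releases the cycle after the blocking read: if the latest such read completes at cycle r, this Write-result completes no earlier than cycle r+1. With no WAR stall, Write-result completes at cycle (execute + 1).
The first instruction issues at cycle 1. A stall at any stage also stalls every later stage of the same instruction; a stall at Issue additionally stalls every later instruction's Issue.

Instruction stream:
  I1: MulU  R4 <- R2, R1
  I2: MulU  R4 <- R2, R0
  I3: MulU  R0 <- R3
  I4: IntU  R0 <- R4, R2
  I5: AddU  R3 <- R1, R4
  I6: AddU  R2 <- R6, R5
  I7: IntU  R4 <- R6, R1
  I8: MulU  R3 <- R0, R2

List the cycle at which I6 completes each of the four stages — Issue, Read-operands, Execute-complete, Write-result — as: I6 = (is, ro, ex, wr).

t=1  I1 dispatched to MulU
t=2  I1 operands ready
t=5  I1 complete
t=6  R4←I1
t=7  I2 dispatched to MulU
t=8  I2 operands ready
t=11  I2 complete
t=12  R4←I2
t=13  I3 dispatched to MulU
t=14  I3 operands ready
t=17  I3 complete
t=18  R0←I3
t=19  I4 dispatched to IntU
t=20  I4 operands ready | I5 dispatched to AddU
t=21  I4 complete | I5 operands ready
t=22  R0←I4
t=23  I5 complete
t=24  R3←I5
t=25  I6 dispatched to AddU
t=26  I6 operands ready | I7 dispatched to IntU
t=27  I7 operands ready | I8 dispatched to MulU
t=28  I6 complete | I7 complete
t=29  R2←I6 | R4←I7
t=30  I8 operands ready
t=33  I8 complete
t=34  R3←I8

I6 = (25, 26, 28, 29)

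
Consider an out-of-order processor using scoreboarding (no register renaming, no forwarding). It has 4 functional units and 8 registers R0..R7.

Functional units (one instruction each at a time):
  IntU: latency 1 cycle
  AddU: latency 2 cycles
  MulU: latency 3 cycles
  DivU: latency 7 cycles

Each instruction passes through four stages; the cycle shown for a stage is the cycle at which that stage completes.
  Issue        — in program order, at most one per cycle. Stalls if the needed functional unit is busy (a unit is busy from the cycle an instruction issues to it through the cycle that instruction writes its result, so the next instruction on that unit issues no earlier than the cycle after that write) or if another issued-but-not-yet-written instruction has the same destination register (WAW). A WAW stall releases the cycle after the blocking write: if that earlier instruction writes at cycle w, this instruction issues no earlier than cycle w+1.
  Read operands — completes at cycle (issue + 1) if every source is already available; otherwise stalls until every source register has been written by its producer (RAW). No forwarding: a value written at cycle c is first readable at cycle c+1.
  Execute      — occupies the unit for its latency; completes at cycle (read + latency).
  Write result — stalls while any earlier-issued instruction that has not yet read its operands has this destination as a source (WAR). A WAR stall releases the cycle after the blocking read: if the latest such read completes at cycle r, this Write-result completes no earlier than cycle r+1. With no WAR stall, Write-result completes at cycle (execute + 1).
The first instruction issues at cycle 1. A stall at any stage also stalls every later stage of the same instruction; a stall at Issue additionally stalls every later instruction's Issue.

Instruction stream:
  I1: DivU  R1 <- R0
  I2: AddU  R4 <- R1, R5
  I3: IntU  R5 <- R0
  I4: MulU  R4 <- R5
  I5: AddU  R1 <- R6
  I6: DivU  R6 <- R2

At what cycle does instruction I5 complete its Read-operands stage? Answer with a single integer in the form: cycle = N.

1) issue 1, read 2, done 9, write 10
2) issue 2, read 11, done 13, write 14  <RAW R1: wait I1 write@10>
3) issue 3, read 4, done 5, write 12  <WAR R5: wait I2 read@11>
4) issue 15, read 16, done 19, write 20  <WAW R4: wait I2 write@14>
5) issue 16, read 17, done 19, write 20
6) issue 17, read 18, done 25, write 26

cycle = 17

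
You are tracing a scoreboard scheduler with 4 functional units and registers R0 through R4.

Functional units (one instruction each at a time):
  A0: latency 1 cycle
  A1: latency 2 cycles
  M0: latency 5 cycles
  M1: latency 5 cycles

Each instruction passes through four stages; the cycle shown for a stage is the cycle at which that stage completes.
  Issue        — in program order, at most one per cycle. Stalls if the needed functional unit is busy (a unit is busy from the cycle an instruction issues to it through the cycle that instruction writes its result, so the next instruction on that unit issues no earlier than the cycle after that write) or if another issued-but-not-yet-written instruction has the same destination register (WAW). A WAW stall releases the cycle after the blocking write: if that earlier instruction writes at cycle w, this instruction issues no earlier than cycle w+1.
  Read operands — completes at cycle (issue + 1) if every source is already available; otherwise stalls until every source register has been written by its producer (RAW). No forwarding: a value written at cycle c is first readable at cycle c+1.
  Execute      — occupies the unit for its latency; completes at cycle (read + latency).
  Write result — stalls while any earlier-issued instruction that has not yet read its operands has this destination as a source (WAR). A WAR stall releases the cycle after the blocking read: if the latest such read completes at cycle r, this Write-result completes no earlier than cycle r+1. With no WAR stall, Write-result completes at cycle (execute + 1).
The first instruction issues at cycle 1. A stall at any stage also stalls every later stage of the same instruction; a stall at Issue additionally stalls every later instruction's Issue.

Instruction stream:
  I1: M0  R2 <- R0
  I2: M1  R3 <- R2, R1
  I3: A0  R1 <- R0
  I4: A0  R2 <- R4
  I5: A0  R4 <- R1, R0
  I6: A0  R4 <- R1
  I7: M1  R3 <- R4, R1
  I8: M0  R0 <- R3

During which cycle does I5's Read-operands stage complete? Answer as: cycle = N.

cycle = 16

  I1 | 1 | 2 | 7 | 8
  I2 | 2 | 9 | 14 | 15   RAW R2: wait I1 write@8
  I3 | 3 | 4 | 5 | 10   WAR R1: wait I2 read@9
  I4 | 11 | 12 | 13 | 14   struct: A0 busy until I3 writes@10
  I5 | 15 | 16 | 17 | 18   struct: A0 busy until I4 writes@14
  I6 | 19 | 20 | 21 | 22   struct: A0 busy until I5 writes@18
  I7 | 20 | 23 | 28 | 29   RAW R4: wait I6 write@22
  I8 | 21 | 30 | 35 | 36   RAW R3: wait I7 write@29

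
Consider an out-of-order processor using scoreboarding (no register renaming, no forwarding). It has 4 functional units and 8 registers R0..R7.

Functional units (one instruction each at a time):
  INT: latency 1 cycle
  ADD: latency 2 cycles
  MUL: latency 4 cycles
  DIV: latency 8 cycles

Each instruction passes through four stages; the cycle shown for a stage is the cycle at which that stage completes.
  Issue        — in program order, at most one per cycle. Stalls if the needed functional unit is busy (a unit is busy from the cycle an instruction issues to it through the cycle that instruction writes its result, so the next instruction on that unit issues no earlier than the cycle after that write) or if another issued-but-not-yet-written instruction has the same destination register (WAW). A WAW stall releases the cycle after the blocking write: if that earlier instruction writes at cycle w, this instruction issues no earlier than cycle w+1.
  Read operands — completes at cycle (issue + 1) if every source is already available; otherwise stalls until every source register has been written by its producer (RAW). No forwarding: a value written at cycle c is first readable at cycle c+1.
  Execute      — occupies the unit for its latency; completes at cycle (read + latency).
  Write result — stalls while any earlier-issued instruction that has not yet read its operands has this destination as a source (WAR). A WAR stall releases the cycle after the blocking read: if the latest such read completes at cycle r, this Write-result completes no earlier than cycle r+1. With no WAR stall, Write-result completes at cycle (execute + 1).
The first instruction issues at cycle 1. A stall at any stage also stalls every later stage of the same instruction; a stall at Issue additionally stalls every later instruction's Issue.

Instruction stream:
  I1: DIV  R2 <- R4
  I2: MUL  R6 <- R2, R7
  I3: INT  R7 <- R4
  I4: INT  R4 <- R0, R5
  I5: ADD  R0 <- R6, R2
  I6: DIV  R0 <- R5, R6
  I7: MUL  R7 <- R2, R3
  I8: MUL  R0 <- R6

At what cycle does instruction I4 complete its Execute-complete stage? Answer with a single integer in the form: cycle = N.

I1 -> (1, 2, 10, 11)
I2 -> (2, 12, 16, 17)  // RAW R2: wait I1 write@11
I3 -> (3, 4, 5, 13)  // WAR R7: wait I2 read@12
I4 -> (14, 15, 16, 17)  // struct: INT busy until I3 writes@13
I5 -> (15, 18, 20, 21)  // RAW R6: wait I2 write@17
I6 -> (22, 23, 31, 32)  // WAW R0: wait I5 write@21
I7 -> (23, 24, 28, 29)
I8 -> (33, 34, 38, 39)  // WAW R0: wait I6 write@32

cycle = 16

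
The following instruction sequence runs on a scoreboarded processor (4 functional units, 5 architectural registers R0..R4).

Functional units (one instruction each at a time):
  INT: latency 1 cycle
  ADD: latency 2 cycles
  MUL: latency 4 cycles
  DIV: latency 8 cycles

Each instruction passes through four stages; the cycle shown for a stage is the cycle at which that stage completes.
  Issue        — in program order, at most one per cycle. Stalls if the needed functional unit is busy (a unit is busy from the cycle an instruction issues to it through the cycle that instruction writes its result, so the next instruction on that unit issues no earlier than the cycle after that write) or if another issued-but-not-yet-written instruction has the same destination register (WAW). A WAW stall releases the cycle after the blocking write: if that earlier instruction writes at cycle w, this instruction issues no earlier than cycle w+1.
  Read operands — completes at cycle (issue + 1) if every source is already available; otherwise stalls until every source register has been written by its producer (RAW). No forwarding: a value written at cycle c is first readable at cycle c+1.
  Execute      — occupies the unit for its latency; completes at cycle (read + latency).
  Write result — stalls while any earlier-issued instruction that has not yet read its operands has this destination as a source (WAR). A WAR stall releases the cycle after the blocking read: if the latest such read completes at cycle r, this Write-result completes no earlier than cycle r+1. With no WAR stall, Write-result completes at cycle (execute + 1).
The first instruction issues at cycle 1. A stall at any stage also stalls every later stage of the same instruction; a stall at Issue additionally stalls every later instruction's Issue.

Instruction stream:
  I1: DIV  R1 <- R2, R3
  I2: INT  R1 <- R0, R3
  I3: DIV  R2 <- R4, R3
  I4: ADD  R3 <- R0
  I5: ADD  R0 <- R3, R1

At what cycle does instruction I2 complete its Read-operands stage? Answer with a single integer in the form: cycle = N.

cycle = 13

c1: issue I1 (DIV)
c2: I1 read-ops
c10: I1 finished on DIV
c11: I1→R1
c12: issue I2 (INT)
c13: I2 read-ops, issue I3 (DIV)
c14: I2 finished on INT, I3 read-ops, issue I4 (ADD)
c15: I2→R1, I4 read-ops
c17: I4 finished on ADD
c18: I4→R3
c19: issue I5 (ADD)
c20: I5 read-ops
c22: I3 finished on DIV, I5 finished on ADD
c23: I3→R2, I5→R0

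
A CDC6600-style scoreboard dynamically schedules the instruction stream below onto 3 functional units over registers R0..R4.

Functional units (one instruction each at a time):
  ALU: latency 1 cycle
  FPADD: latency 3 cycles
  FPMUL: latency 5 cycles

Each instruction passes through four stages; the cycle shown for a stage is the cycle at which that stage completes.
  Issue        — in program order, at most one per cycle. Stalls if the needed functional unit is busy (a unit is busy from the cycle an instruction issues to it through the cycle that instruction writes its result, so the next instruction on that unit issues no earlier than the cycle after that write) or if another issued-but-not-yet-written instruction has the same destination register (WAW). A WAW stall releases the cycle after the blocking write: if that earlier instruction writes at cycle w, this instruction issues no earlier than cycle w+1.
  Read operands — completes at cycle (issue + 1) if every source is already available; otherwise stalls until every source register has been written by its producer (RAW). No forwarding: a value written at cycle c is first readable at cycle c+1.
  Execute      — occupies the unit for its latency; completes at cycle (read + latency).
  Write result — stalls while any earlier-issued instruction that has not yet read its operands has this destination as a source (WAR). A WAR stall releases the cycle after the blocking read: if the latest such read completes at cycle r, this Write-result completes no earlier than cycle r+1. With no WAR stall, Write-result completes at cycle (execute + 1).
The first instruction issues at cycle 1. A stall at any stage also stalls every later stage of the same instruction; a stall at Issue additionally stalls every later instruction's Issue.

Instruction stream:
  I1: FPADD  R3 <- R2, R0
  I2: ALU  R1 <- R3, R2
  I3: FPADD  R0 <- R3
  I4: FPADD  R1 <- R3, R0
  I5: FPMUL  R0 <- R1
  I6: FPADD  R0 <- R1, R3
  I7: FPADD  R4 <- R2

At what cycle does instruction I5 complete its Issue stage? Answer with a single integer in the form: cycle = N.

cycle = 14

I1  is:1  ro:2  ex:5  wr:6
I2  is:2  ro:7  ex:8  wr:9  — RAW R3: wait I1 write@6
I3  is:7  ro:8  ex:11  wr:12  — struct: FPADD busy until I1 writes@6
I4  is:13  ro:14  ex:17  wr:18  — struct: FPADD busy until I3 writes@12
I5  is:14  ro:19  ex:24  wr:25  — RAW R1: wait I4 write@18
I6  is:26  ro:27  ex:30  wr:31  — WAW R0: wait I5 write@25
I7  is:32  ro:33  ex:36  wr:37  — struct: FPADD busy until I6 writes@31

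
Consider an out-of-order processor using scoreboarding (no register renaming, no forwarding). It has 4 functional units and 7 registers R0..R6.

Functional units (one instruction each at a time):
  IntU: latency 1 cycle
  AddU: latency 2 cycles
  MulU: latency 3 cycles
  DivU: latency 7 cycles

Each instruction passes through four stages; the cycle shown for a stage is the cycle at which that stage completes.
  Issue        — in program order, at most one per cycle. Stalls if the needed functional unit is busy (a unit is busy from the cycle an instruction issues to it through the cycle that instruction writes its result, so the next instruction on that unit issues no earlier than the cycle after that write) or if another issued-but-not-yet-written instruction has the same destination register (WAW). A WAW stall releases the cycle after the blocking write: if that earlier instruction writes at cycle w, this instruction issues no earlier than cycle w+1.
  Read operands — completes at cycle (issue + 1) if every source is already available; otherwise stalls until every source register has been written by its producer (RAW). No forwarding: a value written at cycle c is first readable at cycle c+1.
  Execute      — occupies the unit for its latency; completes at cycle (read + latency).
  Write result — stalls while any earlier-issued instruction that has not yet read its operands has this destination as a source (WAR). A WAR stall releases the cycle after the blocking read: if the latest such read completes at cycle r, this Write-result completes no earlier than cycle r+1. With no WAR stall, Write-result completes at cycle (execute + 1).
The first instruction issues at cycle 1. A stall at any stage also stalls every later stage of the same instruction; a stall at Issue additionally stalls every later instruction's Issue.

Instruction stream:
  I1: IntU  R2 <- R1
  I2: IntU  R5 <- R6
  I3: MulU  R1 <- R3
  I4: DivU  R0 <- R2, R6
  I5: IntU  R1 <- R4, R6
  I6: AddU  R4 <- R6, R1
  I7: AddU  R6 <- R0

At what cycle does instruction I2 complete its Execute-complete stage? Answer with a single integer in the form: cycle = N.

cycle = 7

cycle 1: I1→IntU
cycle 2: I1 RO
cycle 3: I1 EX
cycle 4: I1 WR R2
cycle 5: I2→IntU
cycle 6: I2 RO · I3→MulU
cycle 7: I2 EX · I3 RO · I4→DivU
cycle 8: I2 WR R5 · I4 RO
cycle 10: I3 EX
cycle 11: I3 WR R1
cycle 12: I5→IntU
cycle 13: I5 RO · I6→AddU
cycle 14: I5 EX
cycle 15: I4 EX · I5 WR R1
cycle 16: I4 WR R0 · I6 RO
cycle 18: I6 EX
cycle 19: I6 WR R4
cycle 20: I7→AddU
cycle 21: I7 RO
cycle 23: I7 EX
cycle 24: I7 WR R6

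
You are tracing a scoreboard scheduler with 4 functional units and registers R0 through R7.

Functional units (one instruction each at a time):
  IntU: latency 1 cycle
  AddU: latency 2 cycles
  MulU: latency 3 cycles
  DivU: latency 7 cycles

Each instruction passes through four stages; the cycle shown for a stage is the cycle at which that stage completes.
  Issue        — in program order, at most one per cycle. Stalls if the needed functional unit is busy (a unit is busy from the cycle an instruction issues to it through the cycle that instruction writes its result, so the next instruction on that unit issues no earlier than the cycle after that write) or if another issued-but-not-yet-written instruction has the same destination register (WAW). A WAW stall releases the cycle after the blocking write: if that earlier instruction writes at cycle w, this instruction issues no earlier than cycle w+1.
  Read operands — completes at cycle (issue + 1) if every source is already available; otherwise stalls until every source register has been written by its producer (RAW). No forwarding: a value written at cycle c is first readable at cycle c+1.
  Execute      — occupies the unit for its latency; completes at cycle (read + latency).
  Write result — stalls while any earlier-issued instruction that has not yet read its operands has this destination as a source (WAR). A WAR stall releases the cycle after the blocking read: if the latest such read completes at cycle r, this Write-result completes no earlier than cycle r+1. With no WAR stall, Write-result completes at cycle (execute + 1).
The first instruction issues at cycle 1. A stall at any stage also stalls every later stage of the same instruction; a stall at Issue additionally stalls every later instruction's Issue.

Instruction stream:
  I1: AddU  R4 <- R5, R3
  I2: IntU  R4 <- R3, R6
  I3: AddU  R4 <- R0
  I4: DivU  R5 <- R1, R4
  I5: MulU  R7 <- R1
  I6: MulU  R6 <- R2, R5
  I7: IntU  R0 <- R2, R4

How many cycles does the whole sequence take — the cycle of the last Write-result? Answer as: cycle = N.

cycle = 28

[1] I1 dispatched to AddU
[2] I1 operands ready
[4] I1 complete
[5] R4←I1
[6] I2 dispatched to IntU
[7] I2 operands ready
[8] I2 complete
[9] R4←I2
[10] I3 dispatched to AddU
[11] I3 operands ready; I4 dispatched to DivU
[12] I5 dispatched to MulU
[13] I3 complete; I5 operands ready
[14] R4←I3
[15] I4 operands ready
[16] I5 complete
[17] R7←I5
[18] I6 dispatched to MulU
[19] I7 dispatched to IntU
[20] I7 operands ready
[21] I7 complete
[22] I4 complete; R0←I7
[23] R5←I4
[24] I6 operands ready
[27] I6 complete
[28] R6←I6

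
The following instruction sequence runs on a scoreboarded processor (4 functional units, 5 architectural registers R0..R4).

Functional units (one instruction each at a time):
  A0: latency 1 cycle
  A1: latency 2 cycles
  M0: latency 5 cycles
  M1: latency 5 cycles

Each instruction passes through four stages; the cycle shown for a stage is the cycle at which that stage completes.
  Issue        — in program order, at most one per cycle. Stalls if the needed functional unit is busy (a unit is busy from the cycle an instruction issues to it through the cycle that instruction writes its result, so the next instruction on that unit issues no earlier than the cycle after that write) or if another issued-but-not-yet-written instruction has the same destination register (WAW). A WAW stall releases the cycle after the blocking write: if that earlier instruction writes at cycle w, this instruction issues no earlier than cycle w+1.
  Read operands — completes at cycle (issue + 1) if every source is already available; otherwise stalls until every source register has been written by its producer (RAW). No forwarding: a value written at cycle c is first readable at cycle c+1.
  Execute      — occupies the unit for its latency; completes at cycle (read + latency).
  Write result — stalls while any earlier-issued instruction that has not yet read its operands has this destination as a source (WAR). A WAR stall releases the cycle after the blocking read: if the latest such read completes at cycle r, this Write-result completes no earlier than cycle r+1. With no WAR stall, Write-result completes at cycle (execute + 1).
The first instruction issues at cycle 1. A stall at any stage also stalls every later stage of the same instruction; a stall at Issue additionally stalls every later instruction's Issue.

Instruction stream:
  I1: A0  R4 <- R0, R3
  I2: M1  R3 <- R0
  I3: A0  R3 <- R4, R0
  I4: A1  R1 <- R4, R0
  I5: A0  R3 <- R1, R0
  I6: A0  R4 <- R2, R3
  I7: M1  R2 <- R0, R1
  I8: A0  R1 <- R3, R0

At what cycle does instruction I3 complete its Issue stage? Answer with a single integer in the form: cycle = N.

I1  is:1  ro:2  ex:3  wr:4
I2  is:2  ro:3  ex:8  wr:9
I3  is:10  ro:11  ex:12  wr:13  — WAW R3: wait I2 write@9
I4  is:11  ro:12  ex:14  wr:15
I5  is:14  ro:16  ex:17  wr:18  — struct: A0 busy until I3 writes@13, RAW R1: wait I4 write@15
I6  is:19  ro:20  ex:21  wr:22  — struct: A0 busy until I5 writes@18
I7  is:20  ro:21  ex:26  wr:27
I8  is:23  ro:24  ex:25  wr:26  — struct: A0 busy until I6 writes@22

cycle = 10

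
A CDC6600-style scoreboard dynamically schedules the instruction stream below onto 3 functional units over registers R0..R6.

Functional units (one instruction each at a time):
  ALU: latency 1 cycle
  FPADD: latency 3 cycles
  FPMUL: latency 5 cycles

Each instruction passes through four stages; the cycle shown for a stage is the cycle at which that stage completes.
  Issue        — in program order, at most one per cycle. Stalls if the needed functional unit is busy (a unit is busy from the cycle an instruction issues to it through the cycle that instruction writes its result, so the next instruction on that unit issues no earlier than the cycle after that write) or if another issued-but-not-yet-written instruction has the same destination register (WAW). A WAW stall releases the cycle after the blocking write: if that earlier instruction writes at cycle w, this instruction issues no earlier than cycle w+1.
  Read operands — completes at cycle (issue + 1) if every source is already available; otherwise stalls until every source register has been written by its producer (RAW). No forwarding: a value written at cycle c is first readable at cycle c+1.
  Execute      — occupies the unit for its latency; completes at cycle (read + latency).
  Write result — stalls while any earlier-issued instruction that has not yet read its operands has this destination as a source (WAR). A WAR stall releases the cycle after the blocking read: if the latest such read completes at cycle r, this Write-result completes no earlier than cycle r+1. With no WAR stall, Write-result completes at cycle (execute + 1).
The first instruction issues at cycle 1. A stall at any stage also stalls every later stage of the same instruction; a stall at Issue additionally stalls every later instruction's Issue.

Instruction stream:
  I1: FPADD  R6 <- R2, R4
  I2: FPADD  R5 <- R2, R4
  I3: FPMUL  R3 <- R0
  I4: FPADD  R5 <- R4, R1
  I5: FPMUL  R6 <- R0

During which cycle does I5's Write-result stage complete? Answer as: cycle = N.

t=1  I1 dispatched to FPADD
t=2  I1 operands ready
t=5  I1 complete
t=6  R6←I1
t=7  I2 dispatched to FPADD
t=8  I2 operands ready · I3 dispatched to FPMUL
t=9  I3 operands ready
t=11  I2 complete
t=12  R5←I2
t=13  I4 dispatched to FPADD
t=14  I3 complete · I4 operands ready
t=15  R3←I3
t=16  I5 dispatched to FPMUL
t=17  I4 complete · I5 operands ready
t=18  R5←I4
t=22  I5 complete
t=23  R6←I5

cycle = 23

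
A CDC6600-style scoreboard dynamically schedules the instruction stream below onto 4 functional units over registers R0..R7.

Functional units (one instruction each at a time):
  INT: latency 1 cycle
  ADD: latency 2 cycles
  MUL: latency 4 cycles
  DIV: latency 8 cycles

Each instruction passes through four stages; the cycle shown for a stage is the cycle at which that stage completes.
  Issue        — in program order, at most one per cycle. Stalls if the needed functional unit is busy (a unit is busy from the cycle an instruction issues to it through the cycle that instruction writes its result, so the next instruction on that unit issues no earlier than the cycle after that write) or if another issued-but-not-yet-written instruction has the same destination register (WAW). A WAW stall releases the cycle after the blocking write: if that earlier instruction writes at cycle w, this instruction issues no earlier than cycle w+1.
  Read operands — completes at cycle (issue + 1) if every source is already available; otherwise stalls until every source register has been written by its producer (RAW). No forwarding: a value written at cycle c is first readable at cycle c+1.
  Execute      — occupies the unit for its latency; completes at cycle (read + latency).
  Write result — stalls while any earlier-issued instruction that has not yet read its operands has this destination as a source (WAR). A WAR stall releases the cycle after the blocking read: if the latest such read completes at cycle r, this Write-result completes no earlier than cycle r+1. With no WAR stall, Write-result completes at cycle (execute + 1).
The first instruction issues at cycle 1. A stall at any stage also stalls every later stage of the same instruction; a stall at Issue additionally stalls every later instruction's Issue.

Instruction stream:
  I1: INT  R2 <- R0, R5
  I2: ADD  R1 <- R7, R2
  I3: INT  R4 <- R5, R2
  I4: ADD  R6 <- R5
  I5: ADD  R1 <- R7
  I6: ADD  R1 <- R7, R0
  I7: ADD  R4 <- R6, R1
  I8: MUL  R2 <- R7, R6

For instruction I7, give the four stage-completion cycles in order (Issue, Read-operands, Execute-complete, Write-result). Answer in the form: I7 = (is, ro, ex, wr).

I7 = (24, 25, 27, 28)

1) issue 1, read 2, done 3, write 4
2) issue 2, read 5, done 7, write 8  <RAW R2: wait I1 write@4>
3) issue 5, read 6, done 7, write 8  <struct: INT busy until I1 writes@4>
4) issue 9, read 10, done 12, write 13  <struct: ADD busy until I2 writes@8>
5) issue 14, read 15, done 17, write 18  <struct: ADD busy until I4 writes@13>
6) issue 19, read 20, done 22, write 23  <struct: ADD busy until I5 writes@18>
7) issue 24, read 25, done 27, write 28  <struct: ADD busy until I6 writes@23>
8) issue 25, read 26, done 30, write 31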